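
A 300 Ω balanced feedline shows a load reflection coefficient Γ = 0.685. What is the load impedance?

Z_L = Z_0·(1 + Γ)/(1 − Γ) = 300·(1.69)/(0.315)

Z_L ≈ 1600 Ω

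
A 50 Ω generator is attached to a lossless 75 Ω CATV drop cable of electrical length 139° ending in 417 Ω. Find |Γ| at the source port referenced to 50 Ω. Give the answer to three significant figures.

|Γ| ≈ 0.729

tan(βl) = -0.869
Z_in = Z_0·(Z_L + jZ_0·tanβl)/(Z_0 + jZ_L·tanβl) = 30.1 + j80.1 Ω
Γ_s = (Z_in − Z_s)/(Z_in + Z_s) = (-19.9 + j80.1)/(80.1 + j80.1), |Γ_s| = 0.729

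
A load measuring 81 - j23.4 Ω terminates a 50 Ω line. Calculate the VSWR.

VSWR ≈ 1.82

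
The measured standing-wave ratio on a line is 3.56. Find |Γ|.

|Γ| = (S − 1)/(S + 1) = (3.56 − 1)/(3.56 + 1) = 2.56/4.56

|Γ| ≈ 0.561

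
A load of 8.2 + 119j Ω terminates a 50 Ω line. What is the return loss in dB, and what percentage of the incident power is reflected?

RL ≈ 0.426 dB; 90.7% of incident power reflected

Γ = (-41.8 + j119)/(58.2 + j119), |Γ| = 0.952
RL = −20·log₁₀(0.952) = 0.426 dB
P_refl/P_inc = |Γ|² = 0.907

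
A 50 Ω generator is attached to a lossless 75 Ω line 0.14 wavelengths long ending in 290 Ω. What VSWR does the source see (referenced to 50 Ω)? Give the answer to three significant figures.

βl = 2π × 0.14 = 50.4°
tan(βl) = 1.21
Z_in = Z_0·(Z_L + jZ_0·tanβl)/(Z_0 + jZ_L·tanβl) = 31.2 − j55.4 Ω
Γ_s = (Z_in − Z_s)/(Z_in + Z_s) = (-18.8 − j55.4)/(81.2 − j55.4), |Γ_s| = 0.595
VSWR = (1 + |Γ_s|)/(1 − |Γ_s|)

VSWR ≈ 3.93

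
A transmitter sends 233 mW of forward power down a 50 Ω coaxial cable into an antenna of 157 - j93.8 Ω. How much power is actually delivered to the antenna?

|Γ| = |(107 − j93.8)/(207 − j93.8)| = 0.626
|Γ|² = 0.392
P_refl = |Γ|²·P_inc = 91.3 mW, P_del = (1 − |Γ|²)·P_inc = 142 mW

P_delivered ≈ 142 mW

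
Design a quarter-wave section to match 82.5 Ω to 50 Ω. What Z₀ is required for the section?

Z_qwt = √(Z_0·R_L) = √(50 × 82.5) = √4125

Z_qwt ≈ 64.2 Ω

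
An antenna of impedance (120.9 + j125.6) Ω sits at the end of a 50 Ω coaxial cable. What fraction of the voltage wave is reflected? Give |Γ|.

|Γ| ≈ 0.68

Γ = (Z_L − Z_0)/(Z_L + Z_0) = (70.9 + j125.6)/(170.9 + j125.6)
|Γ| = 144/212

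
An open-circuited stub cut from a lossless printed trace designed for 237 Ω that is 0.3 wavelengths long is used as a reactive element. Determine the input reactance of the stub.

X_in ≈ 77 Ω (inductive)

βl = 2π × 0.3 = 108°
tan(βl) = -3.08
For an open-circuited stub, Z_in = −jZ_0·cot(βl) = −jZ_0/tan(βl)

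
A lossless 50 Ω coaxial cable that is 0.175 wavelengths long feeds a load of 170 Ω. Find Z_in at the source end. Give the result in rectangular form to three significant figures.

βl = 2π × 0.175 = 63°
tan(βl) = tan(63°) = 1.96
Z_in = Z_0·(Z_L + jZ_0·tanβl)/(Z_0 + jZ_L·tanβl)
     = 50·(170 + j98.1)/(50 + j334)

Z_in ≈ 18.1 − j22.8 Ω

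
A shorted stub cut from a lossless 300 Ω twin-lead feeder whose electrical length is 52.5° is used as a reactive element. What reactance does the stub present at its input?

X_in ≈ 391 Ω (inductive)

tan(βl) = 1.3
For a shorted stub, Z_in = jZ_0·tan(βl)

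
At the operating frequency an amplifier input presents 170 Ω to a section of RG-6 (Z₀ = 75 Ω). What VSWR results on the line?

VSWR ≈ 2.27

For a purely resistive load, VSWR = R_L/Z_0 or Z_0/R_L (whichever > 1) = 170/75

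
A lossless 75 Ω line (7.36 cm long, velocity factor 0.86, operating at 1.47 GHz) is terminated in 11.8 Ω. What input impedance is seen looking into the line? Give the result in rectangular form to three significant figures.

Z_in ≈ 15.3 − j40.3 Ω

λ = v/f = 0.86·c / 1.47 GHz = 0.176 m
βl = 2π·l/λ = 2π × 0.419 = 151°
tan(βl) = tan(151°) = -0.555
Z_in = Z_0·(Z_L + jZ_0·tanβl)/(Z_0 + jZ_L·tanβl)
     = 75·(11.8 − j41.6)/(75 − j6.55)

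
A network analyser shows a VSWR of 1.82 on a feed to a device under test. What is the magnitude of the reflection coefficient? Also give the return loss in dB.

|Γ| ≈ 0.291; return loss ≈ 10.7 dB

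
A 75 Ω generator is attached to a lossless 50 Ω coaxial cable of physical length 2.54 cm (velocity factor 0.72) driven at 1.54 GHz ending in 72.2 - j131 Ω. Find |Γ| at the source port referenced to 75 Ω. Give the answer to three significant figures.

λ = v/f = 0.72·c / 1.54 GHz = 0.14 m
βl = 2π·l/λ = 2π × 0.181 = 65.2°
tan(βl) = 2.16
Z_in = Z_0·(Z_L + jZ_0·tanβl)/(Z_0 + jZ_L·tanβl) = 7.56 − j6.97 Ω
Γ_s = (Z_in − Z_s)/(Z_in + Z_s) = (-67.4 − j6.97)/(82.6 − j6.97), |Γ_s| = 0.818

|Γ| ≈ 0.818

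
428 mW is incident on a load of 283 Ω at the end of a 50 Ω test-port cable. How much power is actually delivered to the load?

Γ = (283 − 50)/(283 + 50) = 0.7
|Γ|² = 0.49
P_refl = |Γ|²·P_inc = 210 mW, P_del = (1 − |Γ|²)·P_inc = 218 mW

P_delivered ≈ 218 mW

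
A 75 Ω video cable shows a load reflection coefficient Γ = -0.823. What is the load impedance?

Z_L ≈ 7.28 Ω

Z_L = Z_0·(1 + Γ)/(1 − Γ) = 75·(0.177)/(1.82)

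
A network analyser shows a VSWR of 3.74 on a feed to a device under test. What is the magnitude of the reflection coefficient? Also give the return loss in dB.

|Γ| = (S − 1)/(S + 1) = (3.74 − 1)/(3.74 + 1) = 2.74/4.74
RL = −20·log₁₀|Γ| = −20·log₁₀(0.578)

|Γ| ≈ 0.578; return loss ≈ 4.76 dB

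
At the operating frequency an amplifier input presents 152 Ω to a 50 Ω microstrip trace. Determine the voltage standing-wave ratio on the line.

VSWR ≈ 3.04

Γ = (152 − 50)/(152 + 50) = 0.505
VSWR = (1 + 0.505)/(1 − 0.505)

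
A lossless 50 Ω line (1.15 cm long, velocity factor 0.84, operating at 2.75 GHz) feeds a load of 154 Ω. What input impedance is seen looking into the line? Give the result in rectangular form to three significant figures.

λ = v/f = 0.84·c / 2.75 GHz = 0.0916 m
βl = 2π·l/λ = 2π × 0.125 = 45.2°
tan(βl) = tan(45.2°) = 1.01
Z_in = Z_0·(Z_L + jZ_0·tanβl)/(Z_0 + jZ_L·tanβl)
     = 50·(154 + j50.3)/(50 + j155)

Z_in ≈ 29.2 − j40.3 Ω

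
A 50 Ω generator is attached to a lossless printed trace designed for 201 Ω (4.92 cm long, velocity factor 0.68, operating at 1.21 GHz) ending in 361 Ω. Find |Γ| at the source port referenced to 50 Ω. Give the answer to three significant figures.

λ = v/f = 0.68·c / 1.21 GHz = 0.169 m
βl = 2π·l/λ = 2π × 0.292 = 105°
tan(βl) = -3.72
Z_in = Z_0·(Z_L + jZ_0·tanβl)/(Z_0 + jZ_L·tanβl) = 117 + j36.5 Ω
Γ_s = (Z_in − Z_s)/(Z_in + Z_s) = (67.4 + j36.5)/(167 + j36.5), |Γ_s| = 0.447

|Γ| ≈ 0.447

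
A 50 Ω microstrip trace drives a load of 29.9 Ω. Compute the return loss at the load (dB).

Γ = (29.9 − 50)/(29.9 + 50) = -0.252
RL = −20·log₁₀|Γ| = −20·log₁₀(0.252)

RL ≈ 12 dB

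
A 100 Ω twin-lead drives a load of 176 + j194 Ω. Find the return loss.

RL ≈ 4.19 dB

Γ = (76 + j194)/(276 + j194), |Γ| = 0.618
RL = −20·log₁₀|Γ| = −20·log₁₀(0.618)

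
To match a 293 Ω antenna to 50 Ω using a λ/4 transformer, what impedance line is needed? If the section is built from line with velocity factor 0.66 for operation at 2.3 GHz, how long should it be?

Z_qwt ≈ 121 Ω; length ≈ 2.15 cm

Z_qwt = √(Z_0·R_L) = √(50 × 293) = √14650
λ = 0.66·c/f = 0.0861 m, so l = λ/4 = 0.0215 m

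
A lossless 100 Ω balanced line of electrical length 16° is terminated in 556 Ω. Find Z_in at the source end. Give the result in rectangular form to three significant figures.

tan(βl) = tan(16°) = 0.287
Z_in = Z_0·(Z_L + jZ_0·tanβl)/(Z_0 + jZ_L·tanβl)
     = 100·(556 + j28.7)/(100 + j159)

Z_in ≈ 170 − j242 Ω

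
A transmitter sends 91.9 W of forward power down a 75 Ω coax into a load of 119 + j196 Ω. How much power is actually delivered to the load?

P_delivered ≈ 43.1 W

|Γ| = |(44 + j196)/(194 + j196)| = 0.728
|Γ|² = 0.531
P_refl = |Γ|²·P_inc = 48.8 W, P_del = (1 − |Γ|²)·P_inc = 43.1 W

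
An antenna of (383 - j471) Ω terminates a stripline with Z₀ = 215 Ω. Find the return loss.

RL ≈ 3.65 dB

Γ = (168 − j471)/(598 − j471), |Γ| = 0.657
RL = −20·log₁₀|Γ| = −20·log₁₀(0.657)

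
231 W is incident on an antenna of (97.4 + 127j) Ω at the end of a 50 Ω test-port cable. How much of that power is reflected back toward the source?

|Γ| = |(47.4 + j127)/(147.4 + j127)| = 0.697
|Γ|² = 0.485
P_refl = |Γ|²·P_inc = 112 W, P_del = (1 − |Γ|²)·P_inc = 119 W

P_reflected ≈ 112 W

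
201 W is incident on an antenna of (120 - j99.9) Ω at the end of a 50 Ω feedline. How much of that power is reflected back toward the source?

P_reflected ≈ 76.9 W

|Γ| = |(70 − j99.9)/(170 − j99.9)| = 0.619
|Γ|² = 0.383
P_refl = |Γ|²·P_inc = 76.9 W, P_del = (1 − |Γ|²)·P_inc = 124 W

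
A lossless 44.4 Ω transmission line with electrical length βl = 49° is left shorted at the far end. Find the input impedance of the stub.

Z_in ≈ +j51.1 Ω

tan(βl) = 1.15
For a shorted stub, Z_in = jZ_0·tan(βl)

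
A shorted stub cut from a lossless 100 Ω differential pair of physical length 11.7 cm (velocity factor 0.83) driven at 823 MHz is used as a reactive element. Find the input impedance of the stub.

Z_in ≈ −j86.3 Ω

λ = v/f = 0.83·c / 823 MHz = 0.303 m
βl = 2π·l/λ = 2π × 0.387 = 139°
tan(βl) = -0.863
For a shorted stub, Z_in = jZ_0·tan(βl)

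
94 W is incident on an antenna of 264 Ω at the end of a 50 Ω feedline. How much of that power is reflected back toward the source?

Γ = (264 − 50)/(264 + 50) = 0.682
|Γ|² = 0.464
P_refl = |Γ|²·P_inc = 43.7 W, P_del = (1 − |Γ|²)·P_inc = 50.3 W

P_reflected ≈ 43.7 W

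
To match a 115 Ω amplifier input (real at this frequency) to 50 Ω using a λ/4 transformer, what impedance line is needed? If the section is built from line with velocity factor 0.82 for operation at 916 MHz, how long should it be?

Z_qwt = √(Z_0·R_L) = √(50 × 115) = √5750
λ = 0.82·c/f = 0.269 m, so l = λ/4 = 0.0671 m

Z_qwt ≈ 75.8 Ω; length ≈ 6.71 cm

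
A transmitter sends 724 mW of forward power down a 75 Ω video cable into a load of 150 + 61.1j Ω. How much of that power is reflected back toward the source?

P_reflected ≈ 125 mW

|Γ| = |(75 + j61.1)/(225 + j61.1)| = 0.415
|Γ|² = 0.172
P_refl = |Γ|²·P_inc = 125 mW, P_del = (1 − |Γ|²)·P_inc = 599 mW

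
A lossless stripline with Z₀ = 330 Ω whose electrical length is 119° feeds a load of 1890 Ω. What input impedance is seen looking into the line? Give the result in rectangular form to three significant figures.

Z_in ≈ 74.6 + j176 Ω

tan(βl) = tan(119°) = -1.8
Z_in = Z_0·(Z_L + jZ_0·tanβl)/(Z_0 + jZ_L·tanβl)
     = 330·(1890 − j595)/(330 − j3410)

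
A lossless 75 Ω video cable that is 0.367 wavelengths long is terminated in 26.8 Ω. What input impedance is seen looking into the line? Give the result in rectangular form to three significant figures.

Z_in ≈ 51.5 − j62.6 Ω

βl = 2π × 0.367 = 132°
tan(βl) = tan(132°) = -1.11
Z_in = Z_0·(Z_L + jZ_0·tanβl)/(Z_0 + jZ_L·tanβl)
     = 75·(26.8 − j82.9)/(75 − j29.6)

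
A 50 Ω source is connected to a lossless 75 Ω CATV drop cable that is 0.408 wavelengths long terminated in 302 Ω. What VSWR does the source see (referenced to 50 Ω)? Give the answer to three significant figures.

VSWR ≈ 5.07

βl = 2π × 0.408 = 147°
tan(βl) = -0.652
Z_in = Z_0·(Z_L + jZ_0·tanβl)/(Z_0 + jZ_L·tanβl) = 54.5 + j94.2 Ω
Γ_s = (Z_in − Z_s)/(Z_in + Z_s) = (4.49 + j94.2)/(104 + j94.2), |Γ_s| = 0.67
VSWR = (1 + |Γ_s|)/(1 − |Γ_s|)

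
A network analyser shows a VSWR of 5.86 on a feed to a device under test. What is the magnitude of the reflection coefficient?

|Γ| ≈ 0.708

|Γ| = (S − 1)/(S + 1) = (5.86 − 1)/(5.86 + 1) = 4.86/6.86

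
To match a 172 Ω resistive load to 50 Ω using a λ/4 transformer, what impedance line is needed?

Z_qwt ≈ 92.7 Ω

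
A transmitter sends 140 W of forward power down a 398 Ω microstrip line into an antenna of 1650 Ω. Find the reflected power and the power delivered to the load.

Γ = (1650 − 398)/(1650 + 398) = 0.611
|Γ|² = 0.374
P_refl = |Γ|²·P_inc = 52.3 W, P_del = (1 − |Γ|²)·P_inc = 87.7 W

P_reflected ≈ 52.3 W; P_delivered ≈ 87.7 W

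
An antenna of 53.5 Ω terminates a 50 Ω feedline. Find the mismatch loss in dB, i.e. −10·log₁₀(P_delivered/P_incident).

mismatch loss ≈ 0.00497 dB

Γ = (53.5 − 50)/(53.5 + 50) = 0.0338
|Γ|² = 0.00114, so P_del/P_inc = 1 − |Γ|² = 0.999
ML = −10·log₁₀(1 − |Γ|²)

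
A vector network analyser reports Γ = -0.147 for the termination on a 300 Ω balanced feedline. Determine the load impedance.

Z_L ≈ 223 Ω

Z_L = Z_0·(1 + Γ)/(1 − Γ) = 300·(0.853)/(1.15)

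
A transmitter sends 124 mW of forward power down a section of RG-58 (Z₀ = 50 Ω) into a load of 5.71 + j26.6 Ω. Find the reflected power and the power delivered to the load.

|Γ| = |(-44.29 + j26.6)/(55.71 + j26.6)| = 0.837
|Γ|² = 0.7
P_refl = |Γ|²·P_inc = 86.8 mW, P_del = (1 − |Γ|²)·P_inc = 37.2 mW

P_reflected ≈ 86.8 mW; P_delivered ≈ 37.2 mW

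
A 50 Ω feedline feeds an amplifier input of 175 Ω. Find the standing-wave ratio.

VSWR ≈ 3.5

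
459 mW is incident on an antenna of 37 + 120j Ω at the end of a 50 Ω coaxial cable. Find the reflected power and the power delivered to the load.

P_reflected ≈ 304 mW; P_delivered ≈ 155 mW

|Γ| = |(-13 + j120)/(87 + j120)| = 0.814
|Γ|² = 0.663
P_refl = |Γ|²·P_inc = 304 mW, P_del = (1 − |Γ|²)·P_inc = 155 mW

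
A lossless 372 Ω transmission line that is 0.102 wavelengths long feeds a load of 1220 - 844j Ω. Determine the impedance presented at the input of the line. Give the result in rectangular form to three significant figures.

βl = 2π × 0.102 = 36.7°
tan(βl) = tan(36.7°) = 0.746
Z_in = Z_0·(Z_L + jZ_0·tanβl)/(Z_0 + jZ_L·tanβl)
     = 372·(1220 − j567)/(1000 + j910)

Z_in ≈ 143 − j341 Ω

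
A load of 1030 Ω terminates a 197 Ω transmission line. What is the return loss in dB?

RL ≈ 3.36 dB

Γ = (1030 − 197)/(1030 + 197) = 0.679
RL = −20·log₁₀|Γ| = −20·log₁₀(0.679)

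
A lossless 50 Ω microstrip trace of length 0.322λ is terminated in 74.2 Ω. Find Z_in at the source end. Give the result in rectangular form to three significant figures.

βl = 2π × 0.322 = 116°
tan(βl) = tan(116°) = -2.06
Z_in = Z_0·(Z_L + jZ_0·tanβl)/(Z_0 + jZ_L·tanβl)
     = 50·(74.2 − j103)/(50 − j153)

Z_in ≈ 37.6 + j12 Ω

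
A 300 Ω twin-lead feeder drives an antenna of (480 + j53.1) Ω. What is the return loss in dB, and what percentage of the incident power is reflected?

Γ = (180 + j53.1)/(780 + j53.1), |Γ| = 0.24
RL = −20·log₁₀(0.24) = 12.4 dB
P_refl/P_inc = |Γ|² = 0.0576

RL ≈ 12.4 dB; 5.76% of incident power reflected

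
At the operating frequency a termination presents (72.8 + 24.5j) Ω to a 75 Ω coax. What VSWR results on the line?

Γ = (Z_L − Z_0)/(Z_L + Z_0) = (-2.2 + j24.5)/(147.8 + j24.5)
|Γ| = 24.6/150 = 0.164
VSWR = (1 + |Γ|)/(1 − |Γ|) = 1.16/0.836

VSWR ≈ 1.39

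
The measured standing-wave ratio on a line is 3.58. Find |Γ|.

|Γ| = (S − 1)/(S + 1) = (3.58 − 1)/(3.58 + 1) = 2.58/4.58

|Γ| ≈ 0.563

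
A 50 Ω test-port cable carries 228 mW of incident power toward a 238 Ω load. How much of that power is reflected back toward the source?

Γ = (238 − 50)/(238 + 50) = 0.653
|Γ|² = 0.426
P_refl = |Γ|²·P_inc = 97.2 mW, P_del = (1 − |Γ|²)·P_inc = 131 mW

P_reflected ≈ 97.2 mW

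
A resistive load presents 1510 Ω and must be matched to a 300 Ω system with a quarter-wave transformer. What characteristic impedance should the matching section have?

Z_qwt ≈ 673 Ω

Z_qwt = √(Z_0·R_L) = √(300 × 1510) = √453000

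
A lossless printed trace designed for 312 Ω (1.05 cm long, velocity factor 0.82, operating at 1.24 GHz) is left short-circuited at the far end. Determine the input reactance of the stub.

λ = v/f = 0.82·c / 1.24 GHz = 0.198 m
βl = 2π·l/λ = 2π × 0.0529 = 19.1°
tan(βl) = 0.345
For a short-circuited stub, Z_in = jZ_0·tan(βl)

X_in ≈ 108 Ω (inductive)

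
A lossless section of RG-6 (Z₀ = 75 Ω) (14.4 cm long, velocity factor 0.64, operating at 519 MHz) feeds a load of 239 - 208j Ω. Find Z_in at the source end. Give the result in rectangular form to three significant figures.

Z_in ≈ 46 + j113 Ω

λ = v/f = 0.64·c / 519 MHz = 0.37 m
βl = 2π·l/λ = 2π × 0.389 = 140°
tan(βl) = tan(140°) = -0.835
Z_in = Z_0·(Z_L + jZ_0·tanβl)/(Z_0 + jZ_L·tanβl)
     = 75·(239 − j271)/(-98.7 − j200)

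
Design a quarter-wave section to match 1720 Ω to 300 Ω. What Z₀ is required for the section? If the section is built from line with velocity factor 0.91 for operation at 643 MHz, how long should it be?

Z_qwt = √(Z_0·R_L) = √(300 × 1720) = √516000
λ = 0.91·c/f = 0.425 m, so l = λ/4 = 0.106 m

Z_qwt ≈ 718 Ω; length ≈ 10.6 cm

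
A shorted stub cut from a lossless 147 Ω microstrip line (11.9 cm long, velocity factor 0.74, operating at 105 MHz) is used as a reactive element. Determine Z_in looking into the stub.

λ = v/f = 0.74·c / 105 MHz = 2.11 m
βl = 2π·l/λ = 2π × 0.0563 = 20.3°
tan(βl) = 0.369
For a shorted stub, Z_in = jZ_0·tan(βl)

Z_in ≈ +j54.3 Ω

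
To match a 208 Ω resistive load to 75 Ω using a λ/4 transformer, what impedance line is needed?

Z_qwt = √(Z_0·R_L) = √(75 × 208) = √15600

Z_qwt ≈ 125 Ω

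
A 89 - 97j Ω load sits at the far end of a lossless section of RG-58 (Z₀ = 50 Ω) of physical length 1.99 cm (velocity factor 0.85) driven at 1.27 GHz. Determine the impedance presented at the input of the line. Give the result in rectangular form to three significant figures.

λ = v/f = 0.85·c / 1.27 GHz = 0.201 m
βl = 2π·l/λ = 2π × 0.0991 = 35.7°
tan(βl) = tan(35.7°) = 0.718
Z_in = Z_0·(Z_L + jZ_0·tanβl)/(Z_0 + jZ_L·tanβl)
     = 50·(89 − j61.1)/(120 + j63.9)

Z_in ≈ 18.3 − j35.3 Ω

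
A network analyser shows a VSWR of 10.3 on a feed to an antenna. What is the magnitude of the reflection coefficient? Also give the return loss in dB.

|Γ| = (S − 1)/(S + 1) = (10.3 − 1)/(10.3 + 1) = 9.3/11.3
RL = −20·log₁₀|Γ| = −20·log₁₀(0.823)

|Γ| ≈ 0.823; return loss ≈ 1.69 dB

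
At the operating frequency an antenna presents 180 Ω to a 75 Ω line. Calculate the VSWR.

For a purely resistive load, VSWR = R_L/Z_0 or Z_0/R_L (whichever > 1) = 180/75

VSWR ≈ 2.4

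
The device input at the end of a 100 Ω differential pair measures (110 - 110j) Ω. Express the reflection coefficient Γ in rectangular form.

Γ ≈ 0.253 − j0.391

Γ = (Z_L − Z_0)/(Z_L + Z_0) = (10 − j110)/(210 − j110)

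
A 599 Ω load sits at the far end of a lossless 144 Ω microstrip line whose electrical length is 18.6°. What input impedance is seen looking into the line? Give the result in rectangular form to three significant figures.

Z_in ≈ 225 − j267 Ω

tan(βl) = tan(18.6°) = 0.337
Z_in = Z_0·(Z_L + jZ_0·tanβl)/(Z_0 + jZ_L·tanβl)
     = 144·(599 + j48.5)/(144 + j202)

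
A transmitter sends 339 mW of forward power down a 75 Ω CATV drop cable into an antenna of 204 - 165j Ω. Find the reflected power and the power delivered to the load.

|Γ| = |(129 − j165)/(279 − j165)| = 0.646
|Γ|² = 0.418
P_refl = |Γ|²·P_inc = 142 mW, P_del = (1 − |Γ|²)·P_inc = 197 mW

P_reflected ≈ 142 mW; P_delivered ≈ 197 mW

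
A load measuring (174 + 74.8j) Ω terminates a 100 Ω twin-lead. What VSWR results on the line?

Γ = (Z_L − Z_0)/(Z_L + Z_0) = (74 + j74.8)/(274 + j74.8)
|Γ| = 105/284 = 0.37
VSWR = (1 + |Γ|)/(1 − |Γ|) = 1.37/0.63

VSWR ≈ 2.18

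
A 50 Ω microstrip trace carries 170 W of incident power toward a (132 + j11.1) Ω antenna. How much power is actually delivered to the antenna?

|Γ| = |(82 + j11.1)/(182 + j11.1)| = 0.454
|Γ|² = 0.206
P_refl = |Γ|²·P_inc = 35 W, P_del = (1 − |Γ|²)·P_inc = 135 W

P_delivered ≈ 135 W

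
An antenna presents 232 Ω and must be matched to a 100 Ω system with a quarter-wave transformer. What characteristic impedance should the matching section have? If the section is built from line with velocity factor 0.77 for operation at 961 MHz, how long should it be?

Z_qwt ≈ 152 Ω; length ≈ 6.01 cm

Z_qwt = √(Z_0·R_L) = √(100 × 232) = √23200
λ = 0.77·c/f = 0.24 m, so l = λ/4 = 0.0601 m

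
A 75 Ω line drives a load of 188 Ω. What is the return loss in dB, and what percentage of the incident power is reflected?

RL ≈ 7.34 dB; 18.5% of incident power reflected

Γ = (188 − 75)/(188 + 75) = 0.43
RL = −20·log₁₀(0.43) = 7.34 dB
P_refl/P_inc = |Γ|² = 0.185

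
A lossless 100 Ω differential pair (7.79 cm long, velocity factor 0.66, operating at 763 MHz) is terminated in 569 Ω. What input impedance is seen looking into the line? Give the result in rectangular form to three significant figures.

Z_in ≈ 19.4 + j31.5 Ω

λ = v/f = 0.66·c / 763 MHz = 0.26 m
βl = 2π·l/λ = 2π × 0.3 = 108°
tan(βl) = tan(108°) = -3.07
Z_in = Z_0·(Z_L + jZ_0·tanβl)/(Z_0 + jZ_L·tanβl)
     = 100·(569 − j307)/(100 − j1740)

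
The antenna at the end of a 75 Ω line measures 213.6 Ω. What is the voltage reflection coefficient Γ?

Γ = (Z_L − Z_0)/(Z_L + Z_0) = (213.6 − 75)/(213.6 + 75) = 138.6/288.6

Γ = 0.48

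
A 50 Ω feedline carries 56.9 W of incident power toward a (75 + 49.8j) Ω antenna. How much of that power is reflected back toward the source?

P_reflected ≈ 9.76 W

|Γ| = |(25 + j49.8)/(125 + j49.8)| = 0.414
|Γ|² = 0.172
P_refl = |Γ|²·P_inc = 9.76 W, P_del = (1 − |Γ|²)·P_inc = 47.1 W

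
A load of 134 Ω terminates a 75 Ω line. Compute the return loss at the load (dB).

RL ≈ 11 dB

Γ = (134 − 75)/(134 + 75) = 0.282
RL = −20·log₁₀|Γ| = −20·log₁₀(0.282)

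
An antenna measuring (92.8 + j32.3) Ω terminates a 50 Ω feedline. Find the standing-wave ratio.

VSWR ≈ 2.16

Γ = (Z_L − Z_0)/(Z_L + Z_0) = (42.8 + j32.3)/(142.8 + j32.3)
|Γ| = 53.6/146 = 0.366
VSWR = (1 + |Γ|)/(1 − |Γ|) = 1.37/0.634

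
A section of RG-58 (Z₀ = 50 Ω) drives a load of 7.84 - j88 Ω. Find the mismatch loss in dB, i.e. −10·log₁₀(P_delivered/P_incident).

Γ = (-42.16 − j88)/(57.84 − j88), |Γ| = 0.927
|Γ|² = 0.859, so P_del/P_inc = 1 − |Γ|² = 0.141
ML = −10·log₁₀(1 − |Γ|²)

mismatch loss ≈ 8.5 dB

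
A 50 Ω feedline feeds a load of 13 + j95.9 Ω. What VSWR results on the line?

VSWR ≈ 18.2

Γ = (Z_L − Z_0)/(Z_L + Z_0) = (-37 + j95.9)/(63 + j95.9)
|Γ| = 103/115 = 0.896
VSWR = (1 + |Γ|)/(1 − |Γ|) = 1.9/0.104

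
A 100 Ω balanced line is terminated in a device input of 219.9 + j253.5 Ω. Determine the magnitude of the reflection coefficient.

|Γ| ≈ 0.687

Γ = (Z_L − Z_0)/(Z_L + Z_0) = (119.9 + j253.5)/(319.9 + j253.5)
|Γ| = 280/408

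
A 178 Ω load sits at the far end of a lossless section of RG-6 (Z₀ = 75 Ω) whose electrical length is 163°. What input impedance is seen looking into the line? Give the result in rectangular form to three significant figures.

tan(βl) = tan(163°) = -0.306
Z_in = Z_0·(Z_L + jZ_0·tanβl)/(Z_0 + jZ_L·tanβl)
     = 75·(178 − j22.9)/(75 − j54.4)

Z_in ≈ 128 + j69.6 Ω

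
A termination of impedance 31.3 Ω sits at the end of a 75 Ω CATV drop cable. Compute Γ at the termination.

Γ = -0.411

Γ = (Z_L − Z_0)/(Z_L + Z_0) = (31.3 − 75)/(31.3 + 75) = -43.7/106.3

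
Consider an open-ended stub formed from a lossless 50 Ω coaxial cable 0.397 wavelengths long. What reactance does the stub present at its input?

βl = 2π × 0.397 = 143°
tan(βl) = -0.756
For an open-ended stub, Z_in = −jZ_0·cot(βl) = −jZ_0/tan(βl)

X_in ≈ 66.2 Ω (inductive)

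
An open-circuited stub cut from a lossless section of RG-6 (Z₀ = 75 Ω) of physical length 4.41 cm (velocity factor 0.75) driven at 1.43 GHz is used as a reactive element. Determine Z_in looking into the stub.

λ = v/f = 0.75·c / 1.43 GHz = 0.157 m
βl = 2π·l/λ = 2π × 0.28 = 101°
tan(βl) = -5.19
For an open-circuited stub, Z_in = −jZ_0·cot(βl) = −jZ_0/tan(βl)

Z_in ≈ +j14.4 Ω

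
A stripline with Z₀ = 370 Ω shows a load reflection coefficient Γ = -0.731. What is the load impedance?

Z_L = Z_0·(1 + Γ)/(1 − Γ) = 370·(0.269)/(1.73)

Z_L ≈ 57.5 Ω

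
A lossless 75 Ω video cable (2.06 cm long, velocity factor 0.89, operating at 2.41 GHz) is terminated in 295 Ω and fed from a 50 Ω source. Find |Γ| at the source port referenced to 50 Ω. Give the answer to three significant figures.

λ = v/f = 0.89·c / 2.41 GHz = 0.111 m
βl = 2π·l/λ = 2π × 0.186 = 66.9°
tan(βl) = 2.35
Z_in = Z_0·(Z_L + jZ_0·tanβl)/(Z_0 + jZ_L·tanβl) = 22.3 − j29.5 Ω
Γ_s = (Z_in − Z_s)/(Z_in + Z_s) = (-27.7 − j29.5)/(72.3 − j29.5), |Γ_s| = 0.519

|Γ| ≈ 0.519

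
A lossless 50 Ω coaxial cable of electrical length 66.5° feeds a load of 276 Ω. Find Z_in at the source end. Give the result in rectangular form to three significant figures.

Z_in ≈ 10.7 − j20.9 Ω

tan(βl) = tan(66.5°) = 2.3
Z_in = Z_0·(Z_L + jZ_0·tanβl)/(Z_0 + jZ_L·tanβl)
     = 50·(276 + j115)/(50 + j635)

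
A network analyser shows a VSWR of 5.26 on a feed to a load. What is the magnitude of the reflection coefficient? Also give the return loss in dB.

|Γ| ≈ 0.681; return loss ≈ 3.34 dB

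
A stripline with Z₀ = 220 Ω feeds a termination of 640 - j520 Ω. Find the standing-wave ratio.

VSWR ≈ 4.97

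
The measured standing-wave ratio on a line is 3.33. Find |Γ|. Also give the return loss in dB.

|Γ| = (S − 1)/(S + 1) = (3.33 − 1)/(3.33 + 1) = 2.33/4.33
RL = −20·log₁₀|Γ| = −20·log₁₀(0.538)

|Γ| ≈ 0.538; return loss ≈ 5.38 dB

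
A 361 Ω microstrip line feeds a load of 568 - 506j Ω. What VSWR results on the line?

VSWR ≈ 3.14

Γ = (Z_L − Z_0)/(Z_L + Z_0) = (207 − j506)/(929 − j506)
|Γ| = 547/1060 = 0.517
VSWR = (1 + |Γ|)/(1 − |Γ|) = 1.52/0.483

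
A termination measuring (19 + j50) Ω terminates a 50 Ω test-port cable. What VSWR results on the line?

VSWR ≈ 5.46

Γ = (Z_L − Z_0)/(Z_L + Z_0) = (-31 + j50)/(69 + j50)
|Γ| = 58.8/85.2 = 0.69
VSWR = (1 + |Γ|)/(1 − |Γ|) = 1.69/0.31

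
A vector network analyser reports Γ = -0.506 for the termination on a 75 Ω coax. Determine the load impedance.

Z_L = Z_0·(1 + Γ)/(1 − Γ) = 75·(0.494)/(1.51)

Z_L ≈ 24.6 Ω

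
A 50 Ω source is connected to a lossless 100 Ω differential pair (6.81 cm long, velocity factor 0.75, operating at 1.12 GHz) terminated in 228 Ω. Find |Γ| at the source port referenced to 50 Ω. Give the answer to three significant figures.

λ = v/f = 0.75·c / 1.12 GHz = 0.201 m
βl = 2π·l/λ = 2π × 0.339 = 122°
tan(βl) = -1.6
Z_in = Z_0·(Z_L + jZ_0·tanβl)/(Z_0 + jZ_L·tanβl) = 56.8 + j47 Ω
Γ_s = (Z_in − Z_s)/(Z_in + Z_s) = (6.76 + j47)/(107 + j47), |Γ_s| = 0.407

|Γ| ≈ 0.407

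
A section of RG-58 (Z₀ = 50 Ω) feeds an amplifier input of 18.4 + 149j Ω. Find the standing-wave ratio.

Γ = (Z_L − Z_0)/(Z_L + Z_0) = (-31.6 + j149)/(68.4 + j149)
|Γ| = 152/164 = 0.929
VSWR = (1 + |Γ|)/(1 − |Γ|) = 1.93/0.071

VSWR ≈ 27.2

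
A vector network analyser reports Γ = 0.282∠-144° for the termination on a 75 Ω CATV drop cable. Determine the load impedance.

Z_L ≈ 45 − j16.2 Ω

Z_L = Z_0·(1 + Γ)/(1 − Γ) = 75·(0.772 − j0.166)/(1.23 + j0.166)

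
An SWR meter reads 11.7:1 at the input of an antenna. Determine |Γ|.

|Γ| ≈ 0.843

|Γ| = (S − 1)/(S + 1) = (11.7 − 1)/(11.7 + 1) = 10.7/12.7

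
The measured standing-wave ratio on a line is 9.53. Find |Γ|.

|Γ| = (S − 1)/(S + 1) = (9.53 − 1)/(9.53 + 1) = 8.53/10.5

|Γ| ≈ 0.81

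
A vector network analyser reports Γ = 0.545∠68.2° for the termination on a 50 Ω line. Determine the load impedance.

Z_L = Z_0·(1 + Γ)/(1 − Γ) = 50·(1.2 + j0.506)/(0.798 − j0.506)

Z_L ≈ 39.4 + j56.7 Ω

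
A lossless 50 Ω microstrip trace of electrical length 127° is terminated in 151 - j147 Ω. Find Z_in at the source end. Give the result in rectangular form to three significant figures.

Z_in ≈ 17 + j50 Ω

tan(βl) = tan(127°) = -1.33
Z_in = Z_0·(Z_L + jZ_0·tanβl)/(Z_0 + jZ_L·tanβl)
     = 50·(151 − j213)/(-145 − j200)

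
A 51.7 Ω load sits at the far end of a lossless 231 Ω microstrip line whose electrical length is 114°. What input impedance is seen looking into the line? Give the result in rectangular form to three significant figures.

tan(βl) = tan(114°) = -2.25
Z_in = Z_0·(Z_L + jZ_0·tanβl)/(Z_0 + jZ_L·tanβl)
     = 231·(51.7 − j519)/(231 − j116)

Z_in ≈ 249 − j393 Ω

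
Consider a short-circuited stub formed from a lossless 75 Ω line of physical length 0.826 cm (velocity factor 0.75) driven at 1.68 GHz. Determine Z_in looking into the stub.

λ = v/f = 0.75·c / 1.68 GHz = 0.134 m
βl = 2π·l/λ = 2π × 0.0617 = 22.2°
tan(βl) = 0.408
For a short-circuited stub, Z_in = jZ_0·tan(βl)

Z_in ≈ +j30.6 Ω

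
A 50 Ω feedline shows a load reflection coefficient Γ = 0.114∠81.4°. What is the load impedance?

Z_L = Z_0·(1 + Γ)/(1 − Γ) = 50·(1.02 + j0.113)/(0.983 − j0.113)

Z_L ≈ 50.4 + j11.5 Ω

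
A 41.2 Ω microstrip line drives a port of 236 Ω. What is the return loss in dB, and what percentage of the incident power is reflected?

RL ≈ 3.06 dB; 49.4% of incident power reflected

Γ = (236 − 41.2)/(236 + 41.2) = 0.703
RL = −20·log₁₀(0.703) = 3.06 dB
P_refl/P_inc = |Γ|² = 0.494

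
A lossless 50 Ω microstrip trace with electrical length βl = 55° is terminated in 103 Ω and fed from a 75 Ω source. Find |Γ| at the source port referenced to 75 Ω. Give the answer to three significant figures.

tan(βl) = 1.43
Z_in = Z_0·(Z_L + jZ_0·tanβl)/(Z_0 + jZ_L·tanβl) = 32.4 − j24 Ω
Γ_s = (Z_in − Z_s)/(Z_in + Z_s) = (-42.6 − j24)/(107 − j24), |Γ_s| = 0.444

|Γ| ≈ 0.444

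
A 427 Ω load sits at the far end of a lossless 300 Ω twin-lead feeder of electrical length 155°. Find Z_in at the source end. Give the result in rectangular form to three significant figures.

Z_in ≈ 361 + j99.6 Ω

tan(βl) = tan(155°) = -0.466
Z_in = Z_0·(Z_L + jZ_0·tanβl)/(Z_0 + jZ_L·tanβl)
     = 300·(427 − j140)/(300 − j199)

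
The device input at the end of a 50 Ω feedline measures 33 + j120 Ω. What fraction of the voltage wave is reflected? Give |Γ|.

|Γ| ≈ 0.831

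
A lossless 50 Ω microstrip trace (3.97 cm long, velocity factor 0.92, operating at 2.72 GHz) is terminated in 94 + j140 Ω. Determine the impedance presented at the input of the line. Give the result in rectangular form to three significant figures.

Z_in ≈ 11.9 + j35.8 Ω

λ = v/f = 0.92·c / 2.72 GHz = 0.101 m
βl = 2π·l/λ = 2π × 0.391 = 141°
tan(βl) = tan(141°) = -0.814
Z_in = Z_0·(Z_L + jZ_0·tanβl)/(Z_0 + jZ_L·tanβl)
     = 50·(94 + j99.3)/(164 − j76.5)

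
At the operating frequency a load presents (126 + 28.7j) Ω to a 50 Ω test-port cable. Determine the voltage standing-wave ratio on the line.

Γ = (Z_L − Z_0)/(Z_L + Z_0) = (76 + j28.7)/(176 + j28.7)
|Γ| = 81.2/178 = 0.456
VSWR = (1 + |Γ|)/(1 − |Γ|) = 1.46/0.544

VSWR ≈ 2.67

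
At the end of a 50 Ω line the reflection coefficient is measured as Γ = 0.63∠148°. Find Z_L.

Z_L ≈ 12.2 + j13.5 Ω

Z_L = Z_0·(1 + Γ)/(1 − Γ) = 50·(0.466 + j0.334)/(1.53 − j0.334)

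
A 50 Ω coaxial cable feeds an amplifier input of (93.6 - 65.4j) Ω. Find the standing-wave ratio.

Γ = (Z_L − Z_0)/(Z_L + Z_0) = (43.6 − j65.4)/(143.6 − j65.4)
|Γ| = 78.6/158 = 0.498
VSWR = (1 + |Γ|)/(1 − |Γ|) = 1.5/0.502

VSWR ≈ 2.99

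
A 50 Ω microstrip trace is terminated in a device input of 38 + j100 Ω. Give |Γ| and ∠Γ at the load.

Γ ≈ 0.756 ∠ 48.2°

Γ = (Z_L − Z_0)/(Z_L + Z_0) = (-12 + j100)/(88 + j100)
|Γ| = 101/133 = 0.756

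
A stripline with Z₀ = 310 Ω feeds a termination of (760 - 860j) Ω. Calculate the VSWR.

Γ = (Z_L − Z_0)/(Z_L + Z_0) = (450 − j860)/(1070 − j860)
|Γ| = 971/1370 = 0.707
VSWR = (1 + |Γ|)/(1 − |Γ|) = 1.71/0.293

VSWR ≈ 5.83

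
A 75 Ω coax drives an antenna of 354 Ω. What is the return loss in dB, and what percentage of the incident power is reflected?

RL ≈ 3.74 dB; 42.3% of incident power reflected

Γ = (354 − 75)/(354 + 75) = 0.65
RL = −20·log₁₀(0.65) = 3.74 dB
P_refl/P_inc = |Γ|² = 0.423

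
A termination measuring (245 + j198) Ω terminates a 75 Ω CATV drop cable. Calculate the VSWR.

Γ = (Z_L − Z_0)/(Z_L + Z_0) = (170 + j198)/(320 + j198)
|Γ| = 261/376 = 0.694
VSWR = (1 + |Γ|)/(1 − |Γ|) = 1.69/0.306

VSWR ≈ 5.53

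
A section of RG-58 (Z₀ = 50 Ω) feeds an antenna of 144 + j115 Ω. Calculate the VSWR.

VSWR ≈ 4.86

Γ = (Z_L − Z_0)/(Z_L + Z_0) = (94 + j115)/(194 + j115)
|Γ| = 149/226 = 0.659
VSWR = (1 + |Γ|)/(1 − |Γ|) = 1.66/0.341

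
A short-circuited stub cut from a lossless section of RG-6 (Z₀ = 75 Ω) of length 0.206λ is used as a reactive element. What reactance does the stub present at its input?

βl = 2π × 0.206 = 74.2°
tan(βl) = 3.52
For a short-circuited stub, Z_in = jZ_0·tan(βl)

X_in ≈ 264 Ω (inductive)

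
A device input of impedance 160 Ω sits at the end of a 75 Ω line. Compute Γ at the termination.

Γ = (Z_L − Z_0)/(Z_L + Z_0) = (160 − 75)/(160 + 75) = 85/235

Γ = 0.362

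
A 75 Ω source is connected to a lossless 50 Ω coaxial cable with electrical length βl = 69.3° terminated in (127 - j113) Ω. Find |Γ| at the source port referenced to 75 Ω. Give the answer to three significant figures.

tan(βl) = 2.65
Z_in = Z_0·(Z_L + jZ_0·tanβl)/(Z_0 + jZ_L·tanβl) = 10.8 − j7.65 Ω
Γ_s = (Z_in − Z_s)/(Z_in + Z_s) = (-64.2 − j7.65)/(85.8 − j7.65), |Γ_s| = 0.75

|Γ| ≈ 0.75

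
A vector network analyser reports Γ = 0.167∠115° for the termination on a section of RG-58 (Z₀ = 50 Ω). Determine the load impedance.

Z_L ≈ 41.6 + j12.9 Ω

Z_L = Z_0·(1 + Γ)/(1 − Γ) = 50·(0.929 + j0.151)/(1.07 − j0.151)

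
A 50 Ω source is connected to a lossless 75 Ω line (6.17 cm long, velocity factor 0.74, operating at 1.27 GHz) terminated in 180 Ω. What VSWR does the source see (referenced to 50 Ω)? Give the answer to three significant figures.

λ = v/f = 0.74·c / 1.27 GHz = 0.175 m
βl = 2π·l/λ = 2π × 0.353 = 127°
tan(βl) = -1.32
Z_in = Z_0·(Z_L + jZ_0·tanβl)/(Z_0 + jZ_L·tanβl) = 44.7 + j42.6 Ω
Γ_s = (Z_in − Z_s)/(Z_in + Z_s) = (-5.34 + j42.6)/(94.7 + j42.6), |Γ_s| = 0.414
VSWR = (1 + |Γ_s|)/(1 − |Γ_s|)

VSWR ≈ 2.41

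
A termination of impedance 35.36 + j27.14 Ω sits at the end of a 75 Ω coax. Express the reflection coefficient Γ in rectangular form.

Γ = (Z_L − Z_0)/(Z_L + Z_0) = (-39.64 + j27.14)/(110.4 + j27.14)

Γ ≈ -0.282 + j0.315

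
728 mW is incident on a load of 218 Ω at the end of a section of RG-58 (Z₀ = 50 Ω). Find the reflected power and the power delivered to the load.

P_reflected ≈ 286 mW; P_delivered ≈ 442 mW

Γ = (218 − 50)/(218 + 50) = 0.627
|Γ|² = 0.393
P_refl = |Γ|²·P_inc = 286 mW, P_del = (1 − |Γ|²)·P_inc = 442 mW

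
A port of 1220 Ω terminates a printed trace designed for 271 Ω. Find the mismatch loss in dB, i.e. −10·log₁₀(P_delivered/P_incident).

mismatch loss ≈ 2.26 dB

Γ = (1220 − 271)/(1220 + 271) = 0.636
|Γ|² = 0.405, so P_del/P_inc = 1 − |Γ|² = 0.595
ML = −10·log₁₀(1 − |Γ|²)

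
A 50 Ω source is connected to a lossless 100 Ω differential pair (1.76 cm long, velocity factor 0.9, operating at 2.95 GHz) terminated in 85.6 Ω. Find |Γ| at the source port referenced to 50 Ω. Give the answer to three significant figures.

λ = v/f = 0.9·c / 2.95 GHz = 0.0915 m
βl = 2π·l/λ = 2π × 0.192 = 69.2°
tan(βl) = 2.64
Z_in = Z_0·(Z_L + jZ_0·tanβl)/(Z_0 + jZ_L·tanβl) = 112 + j11.6 Ω
Γ_s = (Z_in − Z_s)/(Z_in + Z_s) = (61.7 + j11.6)/(162 + j11.6), |Γ_s| = 0.387

|Γ| ≈ 0.387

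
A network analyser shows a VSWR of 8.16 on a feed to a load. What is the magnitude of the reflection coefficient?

|Γ| = (S − 1)/(S + 1) = (8.16 − 1)/(8.16 + 1) = 7.16/9.16

|Γ| ≈ 0.782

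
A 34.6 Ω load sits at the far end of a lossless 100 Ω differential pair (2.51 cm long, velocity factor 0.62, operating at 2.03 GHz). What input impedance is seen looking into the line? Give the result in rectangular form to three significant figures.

λ = v/f = 0.62·c / 2.03 GHz = 0.0916 m
βl = 2π·l/λ = 2π × 0.274 = 98.6°
tan(βl) = tan(98.6°) = -6.6
Z_in = Z_0·(Z_L + jZ_0·tanβl)/(Z_0 + jZ_L·tanβl)
     = 100·(34.6 − j660)/(100 − j228)

Z_in ≈ 248 − j93.5 Ω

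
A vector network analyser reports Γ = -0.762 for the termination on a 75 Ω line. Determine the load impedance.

Z_L = Z_0·(1 + Γ)/(1 − Γ) = 75·(0.238)/(1.76)

Z_L ≈ 10.1 Ω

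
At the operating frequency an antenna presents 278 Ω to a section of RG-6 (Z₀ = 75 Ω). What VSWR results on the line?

VSWR ≈ 3.71

Γ = (278 − 75)/(278 + 75) = 0.575
VSWR = (1 + 0.575)/(1 − 0.575)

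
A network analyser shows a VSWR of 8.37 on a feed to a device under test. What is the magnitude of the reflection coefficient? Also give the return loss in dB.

|Γ| ≈ 0.787; return loss ≈ 2.09 dB

|Γ| = (S − 1)/(S + 1) = (8.37 − 1)/(8.37 + 1) = 7.37/9.37
RL = −20·log₁₀|Γ| = −20·log₁₀(0.787)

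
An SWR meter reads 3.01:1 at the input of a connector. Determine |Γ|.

|Γ| ≈ 0.501

|Γ| = (S − 1)/(S + 1) = (3.01 − 1)/(3.01 + 1) = 2.01/4.01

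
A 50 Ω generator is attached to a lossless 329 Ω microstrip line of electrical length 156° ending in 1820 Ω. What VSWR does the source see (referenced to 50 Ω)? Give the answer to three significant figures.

tan(βl) = -0.445
Z_in = Z_0·(Z_L + jZ_0·tanβl)/(Z_0 + jZ_L·tanβl) = 309 + j614 Ω
Γ_s = (Z_in − Z_s)/(Z_in + Z_s) = (259 + j614)/(359 + j614), |Γ_s| = 0.937
VSWR = (1 + |Γ_s|)/(1 − |Γ_s|)

VSWR ≈ 30.7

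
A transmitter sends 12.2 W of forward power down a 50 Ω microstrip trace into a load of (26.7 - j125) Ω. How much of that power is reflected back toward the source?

P_reflected ≈ 9.17 W

|Γ| = |(-23.3 − j125)/(76.7 − j125)| = 0.867
|Γ|² = 0.752
P_refl = |Γ|²·P_inc = 9.17 W, P_del = (1 − |Γ|²)·P_inc = 3.03 W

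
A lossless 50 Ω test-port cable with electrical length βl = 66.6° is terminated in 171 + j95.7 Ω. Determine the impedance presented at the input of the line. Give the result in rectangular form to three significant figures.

Z_in ≈ 14.6 − j28 Ω

tan(βl) = tan(66.6°) = 2.31
Z_in = Z_0·(Z_L + jZ_0·tanβl)/(Z_0 + jZ_L·tanβl)
     = 50·(171 + j211)/(-171 + j395)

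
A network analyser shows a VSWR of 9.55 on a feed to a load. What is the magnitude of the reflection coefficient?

|Γ| = (S − 1)/(S + 1) = (9.55 − 1)/(9.55 + 1) = 8.55/10.6

|Γ| ≈ 0.81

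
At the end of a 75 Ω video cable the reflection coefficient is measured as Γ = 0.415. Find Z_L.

Z_L = Z_0·(1 + Γ)/(1 − Γ) = 75·(1.42)/(0.585)

Z_L ≈ 181 Ω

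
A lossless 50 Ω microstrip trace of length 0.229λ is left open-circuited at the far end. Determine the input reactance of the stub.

βl = 2π × 0.229 = 82.4°
tan(βl) = 7.53
For an open-circuited stub, Z_in = −jZ_0·cot(βl) = −jZ_0/tan(βl)

X_in ≈ -6.64 Ω (capacitive)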